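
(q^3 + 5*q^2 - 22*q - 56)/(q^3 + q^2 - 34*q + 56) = (q + 2)/(q - 2)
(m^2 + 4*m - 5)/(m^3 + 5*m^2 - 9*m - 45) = (m - 1)/(m^2 - 9)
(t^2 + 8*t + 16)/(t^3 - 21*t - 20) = (t + 4)/(t^2 - 4*t - 5)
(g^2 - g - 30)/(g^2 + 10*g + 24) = (g^2 - g - 30)/(g^2 + 10*g + 24)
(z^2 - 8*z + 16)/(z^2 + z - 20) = (z - 4)/(z + 5)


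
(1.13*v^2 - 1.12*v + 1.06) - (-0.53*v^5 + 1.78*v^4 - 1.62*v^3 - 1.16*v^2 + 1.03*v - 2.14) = 0.53*v^5 - 1.78*v^4 + 1.62*v^3 + 2.29*v^2 - 2.15*v + 3.2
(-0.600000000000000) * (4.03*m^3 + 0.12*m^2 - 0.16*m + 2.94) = -2.418*m^3 - 0.072*m^2 + 0.096*m - 1.764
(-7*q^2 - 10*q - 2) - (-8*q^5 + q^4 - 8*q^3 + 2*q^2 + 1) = 8*q^5 - q^4 + 8*q^3 - 9*q^2 - 10*q - 3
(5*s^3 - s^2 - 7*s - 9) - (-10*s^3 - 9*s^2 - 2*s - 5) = 15*s^3 + 8*s^2 - 5*s - 4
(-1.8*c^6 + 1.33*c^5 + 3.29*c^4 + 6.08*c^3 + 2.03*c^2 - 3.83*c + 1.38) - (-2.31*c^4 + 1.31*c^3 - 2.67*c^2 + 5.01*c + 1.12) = -1.8*c^6 + 1.33*c^5 + 5.6*c^4 + 4.77*c^3 + 4.7*c^2 - 8.84*c + 0.26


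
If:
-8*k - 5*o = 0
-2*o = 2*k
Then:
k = 0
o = 0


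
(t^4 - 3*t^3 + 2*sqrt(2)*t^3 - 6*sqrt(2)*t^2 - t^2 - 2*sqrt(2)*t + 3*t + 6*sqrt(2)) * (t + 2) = t^5 - t^4 + 2*sqrt(2)*t^4 - 7*t^3 - 2*sqrt(2)*t^3 - 14*sqrt(2)*t^2 + t^2 + 2*sqrt(2)*t + 6*t + 12*sqrt(2)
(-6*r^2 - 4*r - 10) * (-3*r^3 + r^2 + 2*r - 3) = 18*r^5 + 6*r^4 + 14*r^3 - 8*r + 30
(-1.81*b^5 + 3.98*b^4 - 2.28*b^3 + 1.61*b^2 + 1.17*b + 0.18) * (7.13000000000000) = -12.9053*b^5 + 28.3774*b^4 - 16.2564*b^3 + 11.4793*b^2 + 8.3421*b + 1.2834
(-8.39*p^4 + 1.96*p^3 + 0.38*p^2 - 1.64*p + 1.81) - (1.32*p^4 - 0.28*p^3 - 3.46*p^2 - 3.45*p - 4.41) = -9.71*p^4 + 2.24*p^3 + 3.84*p^2 + 1.81*p + 6.22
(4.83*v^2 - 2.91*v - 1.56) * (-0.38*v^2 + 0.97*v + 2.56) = -1.8354*v^4 + 5.7909*v^3 + 10.1349*v^2 - 8.9628*v - 3.9936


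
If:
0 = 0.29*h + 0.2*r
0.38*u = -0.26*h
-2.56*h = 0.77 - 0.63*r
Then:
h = -0.22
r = 0.32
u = 0.15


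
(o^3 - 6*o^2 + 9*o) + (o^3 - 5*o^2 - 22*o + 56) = 2*o^3 - 11*o^2 - 13*o + 56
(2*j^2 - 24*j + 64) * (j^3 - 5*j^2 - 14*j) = 2*j^5 - 34*j^4 + 156*j^3 + 16*j^2 - 896*j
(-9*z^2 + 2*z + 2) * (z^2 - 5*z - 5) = -9*z^4 + 47*z^3 + 37*z^2 - 20*z - 10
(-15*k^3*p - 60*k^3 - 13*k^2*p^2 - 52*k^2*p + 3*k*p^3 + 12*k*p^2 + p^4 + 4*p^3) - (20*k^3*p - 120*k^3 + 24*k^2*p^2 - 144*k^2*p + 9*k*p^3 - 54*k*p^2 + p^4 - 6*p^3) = -35*k^3*p + 60*k^3 - 37*k^2*p^2 + 92*k^2*p - 6*k*p^3 + 66*k*p^2 + 10*p^3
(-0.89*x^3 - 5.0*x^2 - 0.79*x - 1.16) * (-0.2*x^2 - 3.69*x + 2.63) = 0.178*x^5 + 4.2841*x^4 + 16.2673*x^3 - 10.0029*x^2 + 2.2027*x - 3.0508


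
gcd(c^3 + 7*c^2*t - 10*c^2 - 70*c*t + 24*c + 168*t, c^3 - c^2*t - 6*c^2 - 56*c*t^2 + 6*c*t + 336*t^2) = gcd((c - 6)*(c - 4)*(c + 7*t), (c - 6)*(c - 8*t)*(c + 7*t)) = c^2 + 7*c*t - 6*c - 42*t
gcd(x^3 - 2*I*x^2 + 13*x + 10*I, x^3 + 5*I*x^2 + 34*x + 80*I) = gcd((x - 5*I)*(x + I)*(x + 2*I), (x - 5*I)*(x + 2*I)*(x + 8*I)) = x^2 - 3*I*x + 10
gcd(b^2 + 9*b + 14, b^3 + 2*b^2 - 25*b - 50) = b + 2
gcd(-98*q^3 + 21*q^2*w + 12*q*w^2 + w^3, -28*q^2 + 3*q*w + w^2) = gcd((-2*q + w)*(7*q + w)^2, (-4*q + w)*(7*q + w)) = 7*q + w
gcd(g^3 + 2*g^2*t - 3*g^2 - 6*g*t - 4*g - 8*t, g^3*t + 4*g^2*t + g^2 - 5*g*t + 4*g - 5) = 1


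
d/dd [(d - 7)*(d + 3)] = 2*d - 4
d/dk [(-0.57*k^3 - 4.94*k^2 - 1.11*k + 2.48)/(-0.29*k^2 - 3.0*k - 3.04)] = (0.1653*k^4 + 3.42*k^3 + 19.6965*k^2 + 31.4736*k + 10.8144)/(0.0841*k^4 + 1.74*k^3 + 10.7632*k^2 + 18.24*k + 9.2416)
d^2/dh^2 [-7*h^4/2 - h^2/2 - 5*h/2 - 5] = -42*h^2 - 1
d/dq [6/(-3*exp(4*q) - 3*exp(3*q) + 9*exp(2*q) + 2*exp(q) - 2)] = (72*exp(3*q) + 54*exp(2*q) - 108*exp(q) - 12)*exp(q)/(3*exp(4*q) + 3*exp(3*q) - 9*exp(2*q) - 2*exp(q) + 2)^2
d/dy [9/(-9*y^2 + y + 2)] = 9*(18*y - 1)/(-9*y^2 + y + 2)^2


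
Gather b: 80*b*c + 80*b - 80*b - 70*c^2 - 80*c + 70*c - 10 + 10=80*b*c - 70*c^2 - 10*c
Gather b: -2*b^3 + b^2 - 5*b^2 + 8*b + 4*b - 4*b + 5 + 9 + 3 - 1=-2*b^3 - 4*b^2 + 8*b + 16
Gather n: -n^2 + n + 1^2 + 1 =-n^2 + n + 2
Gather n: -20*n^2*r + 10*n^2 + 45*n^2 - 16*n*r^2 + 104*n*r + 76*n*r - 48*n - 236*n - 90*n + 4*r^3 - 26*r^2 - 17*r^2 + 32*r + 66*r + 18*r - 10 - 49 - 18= n^2*(55 - 20*r) + n*(-16*r^2 + 180*r - 374) + 4*r^3 - 43*r^2 + 116*r - 77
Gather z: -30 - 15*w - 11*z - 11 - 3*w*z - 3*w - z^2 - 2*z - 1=-18*w - z^2 + z*(-3*w - 13) - 42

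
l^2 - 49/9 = (l - 7/3)*(l + 7/3)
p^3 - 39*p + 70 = (p - 5)*(p - 2)*(p + 7)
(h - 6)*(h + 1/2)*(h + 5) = h^3 - h^2/2 - 61*h/2 - 15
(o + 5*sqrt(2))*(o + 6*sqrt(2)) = o^2 + 11*sqrt(2)*o + 60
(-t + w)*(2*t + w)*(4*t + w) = -8*t^3 + 2*t^2*w + 5*t*w^2 + w^3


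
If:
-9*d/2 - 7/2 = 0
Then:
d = -7/9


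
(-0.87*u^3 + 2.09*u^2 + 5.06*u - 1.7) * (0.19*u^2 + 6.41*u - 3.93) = -0.1653*u^5 - 5.1796*u^4 + 17.7774*u^3 + 23.8979*u^2 - 30.7828*u + 6.681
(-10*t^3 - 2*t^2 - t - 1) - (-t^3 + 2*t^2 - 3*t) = -9*t^3 - 4*t^2 + 2*t - 1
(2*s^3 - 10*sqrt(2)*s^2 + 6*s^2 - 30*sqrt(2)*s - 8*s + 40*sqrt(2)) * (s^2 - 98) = 2*s^5 - 10*sqrt(2)*s^4 + 6*s^4 - 204*s^3 - 30*sqrt(2)*s^3 - 588*s^2 + 1020*sqrt(2)*s^2 + 784*s + 2940*sqrt(2)*s - 3920*sqrt(2)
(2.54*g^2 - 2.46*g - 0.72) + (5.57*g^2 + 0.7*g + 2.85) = 8.11*g^2 - 1.76*g + 2.13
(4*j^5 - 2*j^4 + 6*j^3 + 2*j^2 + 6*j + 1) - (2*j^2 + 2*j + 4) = 4*j^5 - 2*j^4 + 6*j^3 + 4*j - 3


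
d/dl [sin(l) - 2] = cos(l)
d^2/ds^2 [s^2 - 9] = 2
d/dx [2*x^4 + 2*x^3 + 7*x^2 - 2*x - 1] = 8*x^3 + 6*x^2 + 14*x - 2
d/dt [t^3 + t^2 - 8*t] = 3*t^2 + 2*t - 8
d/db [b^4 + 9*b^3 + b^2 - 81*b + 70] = 4*b^3 + 27*b^2 + 2*b - 81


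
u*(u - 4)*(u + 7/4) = u^3 - 9*u^2/4 - 7*u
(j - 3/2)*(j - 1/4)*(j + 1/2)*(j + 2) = j^4 + 3*j^3/4 - 3*j^2 - 13*j/16 + 3/8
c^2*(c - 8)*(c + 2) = c^4 - 6*c^3 - 16*c^2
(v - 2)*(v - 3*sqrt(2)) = v^2 - 3*sqrt(2)*v - 2*v + 6*sqrt(2)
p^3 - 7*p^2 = p^2*(p - 7)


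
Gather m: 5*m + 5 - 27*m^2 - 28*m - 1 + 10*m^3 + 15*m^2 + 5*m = 10*m^3 - 12*m^2 - 18*m + 4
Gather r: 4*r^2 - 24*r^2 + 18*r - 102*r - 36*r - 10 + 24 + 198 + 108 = -20*r^2 - 120*r + 320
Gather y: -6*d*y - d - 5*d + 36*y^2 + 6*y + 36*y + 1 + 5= -6*d + 36*y^2 + y*(42 - 6*d) + 6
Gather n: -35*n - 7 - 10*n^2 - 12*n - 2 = -10*n^2 - 47*n - 9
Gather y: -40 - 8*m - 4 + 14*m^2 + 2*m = 14*m^2 - 6*m - 44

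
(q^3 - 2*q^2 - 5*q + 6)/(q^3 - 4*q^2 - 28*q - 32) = (q^2 - 4*q + 3)/(q^2 - 6*q - 16)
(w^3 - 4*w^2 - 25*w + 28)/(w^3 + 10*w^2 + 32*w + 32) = (w^2 - 8*w + 7)/(w^2 + 6*w + 8)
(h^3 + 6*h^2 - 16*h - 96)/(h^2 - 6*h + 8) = (h^2 + 10*h + 24)/(h - 2)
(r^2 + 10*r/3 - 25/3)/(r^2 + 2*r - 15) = (r - 5/3)/(r - 3)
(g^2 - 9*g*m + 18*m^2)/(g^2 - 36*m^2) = (g - 3*m)/(g + 6*m)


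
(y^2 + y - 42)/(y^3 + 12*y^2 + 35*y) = (y - 6)/(y*(y + 5))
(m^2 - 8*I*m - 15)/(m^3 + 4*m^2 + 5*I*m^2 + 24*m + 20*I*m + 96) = (m - 5*I)/(m^2 + m*(4 + 8*I) + 32*I)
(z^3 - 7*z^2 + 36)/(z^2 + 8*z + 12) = (z^2 - 9*z + 18)/(z + 6)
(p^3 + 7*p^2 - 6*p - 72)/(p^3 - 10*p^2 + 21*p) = (p^2 + 10*p + 24)/(p*(p - 7))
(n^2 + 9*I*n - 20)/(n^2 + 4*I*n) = (n + 5*I)/n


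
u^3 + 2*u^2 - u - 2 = (u - 1)*(u + 1)*(u + 2)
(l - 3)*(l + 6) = l^2 + 3*l - 18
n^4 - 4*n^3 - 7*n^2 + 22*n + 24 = (n - 4)*(n - 3)*(n + 1)*(n + 2)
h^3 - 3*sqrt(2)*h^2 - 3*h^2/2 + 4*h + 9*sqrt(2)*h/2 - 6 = (h - 3/2)*(h - 2*sqrt(2))*(h - sqrt(2))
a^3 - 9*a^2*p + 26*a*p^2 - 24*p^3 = (a - 4*p)*(a - 3*p)*(a - 2*p)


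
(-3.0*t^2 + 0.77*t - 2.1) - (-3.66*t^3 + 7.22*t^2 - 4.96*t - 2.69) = 3.66*t^3 - 10.22*t^2 + 5.73*t + 0.59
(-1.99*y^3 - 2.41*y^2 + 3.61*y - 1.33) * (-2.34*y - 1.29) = 4.6566*y^4 + 8.2065*y^3 - 5.3385*y^2 - 1.5447*y + 1.7157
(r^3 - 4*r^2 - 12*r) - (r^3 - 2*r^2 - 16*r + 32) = -2*r^2 + 4*r - 32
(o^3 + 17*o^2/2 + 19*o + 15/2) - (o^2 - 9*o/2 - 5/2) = o^3 + 15*o^2/2 + 47*o/2 + 10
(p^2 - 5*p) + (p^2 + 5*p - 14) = 2*p^2 - 14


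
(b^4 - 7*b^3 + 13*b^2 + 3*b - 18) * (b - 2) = b^5 - 9*b^4 + 27*b^3 - 23*b^2 - 24*b + 36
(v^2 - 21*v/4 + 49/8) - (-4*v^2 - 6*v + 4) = 5*v^2 + 3*v/4 + 17/8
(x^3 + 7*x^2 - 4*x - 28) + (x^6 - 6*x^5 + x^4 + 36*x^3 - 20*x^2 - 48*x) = x^6 - 6*x^5 + x^4 + 37*x^3 - 13*x^2 - 52*x - 28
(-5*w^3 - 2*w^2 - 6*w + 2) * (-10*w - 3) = 50*w^4 + 35*w^3 + 66*w^2 - 2*w - 6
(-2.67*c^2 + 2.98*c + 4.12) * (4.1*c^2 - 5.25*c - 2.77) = -10.947*c^4 + 26.2355*c^3 + 8.6429*c^2 - 29.8846*c - 11.4124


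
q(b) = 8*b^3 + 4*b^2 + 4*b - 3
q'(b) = 24*b^2 + 8*b + 4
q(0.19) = -2.04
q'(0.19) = 6.39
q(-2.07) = -65.10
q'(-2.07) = 90.28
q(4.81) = 999.06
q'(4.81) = 597.75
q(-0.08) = -3.30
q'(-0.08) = 3.51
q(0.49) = 0.86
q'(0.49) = 13.68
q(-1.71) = -38.15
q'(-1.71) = 60.50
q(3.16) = 302.02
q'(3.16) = 268.93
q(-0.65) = -6.11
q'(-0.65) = 8.94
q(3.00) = 261.00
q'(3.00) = 244.00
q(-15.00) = -26163.00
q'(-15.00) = 5284.00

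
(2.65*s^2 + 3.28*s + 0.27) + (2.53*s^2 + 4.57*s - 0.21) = 5.18*s^2 + 7.85*s + 0.06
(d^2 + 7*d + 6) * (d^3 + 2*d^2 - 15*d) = d^5 + 9*d^4 + 5*d^3 - 93*d^2 - 90*d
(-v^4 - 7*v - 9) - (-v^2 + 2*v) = -v^4 + v^2 - 9*v - 9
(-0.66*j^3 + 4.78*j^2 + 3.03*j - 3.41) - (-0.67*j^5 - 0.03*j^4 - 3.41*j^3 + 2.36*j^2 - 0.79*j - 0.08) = 0.67*j^5 + 0.03*j^4 + 2.75*j^3 + 2.42*j^2 + 3.82*j - 3.33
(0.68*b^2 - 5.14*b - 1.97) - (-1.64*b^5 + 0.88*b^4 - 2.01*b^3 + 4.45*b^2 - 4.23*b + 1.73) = 1.64*b^5 - 0.88*b^4 + 2.01*b^3 - 3.77*b^2 - 0.909999999999999*b - 3.7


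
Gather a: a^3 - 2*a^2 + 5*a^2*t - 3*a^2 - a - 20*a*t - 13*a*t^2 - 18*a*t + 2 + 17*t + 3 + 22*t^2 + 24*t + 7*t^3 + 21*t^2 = a^3 + a^2*(5*t - 5) + a*(-13*t^2 - 38*t - 1) + 7*t^3 + 43*t^2 + 41*t + 5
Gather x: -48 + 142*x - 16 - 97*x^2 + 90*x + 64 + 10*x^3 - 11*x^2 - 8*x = 10*x^3 - 108*x^2 + 224*x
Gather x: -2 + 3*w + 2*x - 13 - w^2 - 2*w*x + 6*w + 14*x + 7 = -w^2 + 9*w + x*(16 - 2*w) - 8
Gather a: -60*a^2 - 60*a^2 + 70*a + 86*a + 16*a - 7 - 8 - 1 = -120*a^2 + 172*a - 16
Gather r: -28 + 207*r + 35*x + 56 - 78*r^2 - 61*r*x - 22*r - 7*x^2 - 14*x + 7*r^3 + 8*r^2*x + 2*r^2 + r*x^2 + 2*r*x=7*r^3 + r^2*(8*x - 76) + r*(x^2 - 59*x + 185) - 7*x^2 + 21*x + 28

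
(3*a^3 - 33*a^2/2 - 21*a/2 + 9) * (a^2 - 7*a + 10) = 3*a^5 - 75*a^4/2 + 135*a^3 - 165*a^2/2 - 168*a + 90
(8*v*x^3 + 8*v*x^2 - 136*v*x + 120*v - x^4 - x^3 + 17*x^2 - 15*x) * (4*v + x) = 32*v^2*x^3 + 32*v^2*x^2 - 544*v^2*x + 480*v^2 + 4*v*x^4 + 4*v*x^3 - 68*v*x^2 + 60*v*x - x^5 - x^4 + 17*x^3 - 15*x^2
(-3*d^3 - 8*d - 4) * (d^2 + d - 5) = -3*d^5 - 3*d^4 + 7*d^3 - 12*d^2 + 36*d + 20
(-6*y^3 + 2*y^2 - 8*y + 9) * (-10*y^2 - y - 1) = 60*y^5 - 14*y^4 + 84*y^3 - 84*y^2 - y - 9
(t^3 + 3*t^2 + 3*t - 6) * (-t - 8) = -t^4 - 11*t^3 - 27*t^2 - 18*t + 48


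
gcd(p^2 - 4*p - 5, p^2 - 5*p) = p - 5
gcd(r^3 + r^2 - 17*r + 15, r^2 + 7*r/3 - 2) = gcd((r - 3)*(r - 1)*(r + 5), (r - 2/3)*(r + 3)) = 1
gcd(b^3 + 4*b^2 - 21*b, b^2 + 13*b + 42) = b + 7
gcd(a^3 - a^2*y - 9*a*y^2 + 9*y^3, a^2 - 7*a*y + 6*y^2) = -a + y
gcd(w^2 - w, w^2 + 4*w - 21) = 1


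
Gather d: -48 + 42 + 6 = 0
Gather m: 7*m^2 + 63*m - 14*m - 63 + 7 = 7*m^2 + 49*m - 56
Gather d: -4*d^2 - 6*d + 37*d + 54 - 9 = -4*d^2 + 31*d + 45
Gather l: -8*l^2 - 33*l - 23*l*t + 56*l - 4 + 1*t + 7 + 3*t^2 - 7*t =-8*l^2 + l*(23 - 23*t) + 3*t^2 - 6*t + 3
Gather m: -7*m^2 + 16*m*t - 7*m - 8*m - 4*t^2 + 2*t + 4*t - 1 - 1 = -7*m^2 + m*(16*t - 15) - 4*t^2 + 6*t - 2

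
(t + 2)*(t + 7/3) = t^2 + 13*t/3 + 14/3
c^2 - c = c*(c - 1)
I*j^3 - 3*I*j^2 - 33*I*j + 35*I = (j - 7)*(j + 5)*(I*j - I)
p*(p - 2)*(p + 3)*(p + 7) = p^4 + 8*p^3 + p^2 - 42*p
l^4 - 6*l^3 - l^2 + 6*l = l*(l - 6)*(l - 1)*(l + 1)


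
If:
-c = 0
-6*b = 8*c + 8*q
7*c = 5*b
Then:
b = 0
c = 0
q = 0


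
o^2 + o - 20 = (o - 4)*(o + 5)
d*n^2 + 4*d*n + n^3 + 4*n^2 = n*(d + n)*(n + 4)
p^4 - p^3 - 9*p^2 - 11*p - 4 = (p - 4)*(p + 1)^3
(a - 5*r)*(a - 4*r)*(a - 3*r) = a^3 - 12*a^2*r + 47*a*r^2 - 60*r^3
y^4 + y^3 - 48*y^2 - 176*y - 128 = (y - 8)*(y + 1)*(y + 4)^2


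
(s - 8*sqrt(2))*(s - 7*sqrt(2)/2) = s^2 - 23*sqrt(2)*s/2 + 56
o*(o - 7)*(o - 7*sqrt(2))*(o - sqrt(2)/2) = o^4 - 15*sqrt(2)*o^3/2 - 7*o^3 + 7*o^2 + 105*sqrt(2)*o^2/2 - 49*o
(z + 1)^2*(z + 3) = z^3 + 5*z^2 + 7*z + 3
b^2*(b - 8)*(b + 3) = b^4 - 5*b^3 - 24*b^2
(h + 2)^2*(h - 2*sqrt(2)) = h^3 - 2*sqrt(2)*h^2 + 4*h^2 - 8*sqrt(2)*h + 4*h - 8*sqrt(2)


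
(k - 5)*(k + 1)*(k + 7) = k^3 + 3*k^2 - 33*k - 35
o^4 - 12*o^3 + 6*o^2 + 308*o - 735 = (o - 7)^2*(o - 3)*(o + 5)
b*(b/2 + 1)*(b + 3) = b^3/2 + 5*b^2/2 + 3*b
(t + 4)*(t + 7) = t^2 + 11*t + 28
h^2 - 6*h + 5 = (h - 5)*(h - 1)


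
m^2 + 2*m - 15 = (m - 3)*(m + 5)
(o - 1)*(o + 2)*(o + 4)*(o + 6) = o^4 + 11*o^3 + 32*o^2 + 4*o - 48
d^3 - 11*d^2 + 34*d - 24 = (d - 6)*(d - 4)*(d - 1)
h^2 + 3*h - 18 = (h - 3)*(h + 6)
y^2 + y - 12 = (y - 3)*(y + 4)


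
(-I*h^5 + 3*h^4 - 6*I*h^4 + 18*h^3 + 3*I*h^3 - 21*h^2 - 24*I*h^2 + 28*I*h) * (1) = -I*h^5 + 3*h^4 - 6*I*h^4 + 18*h^3 + 3*I*h^3 - 21*h^2 - 24*I*h^2 + 28*I*h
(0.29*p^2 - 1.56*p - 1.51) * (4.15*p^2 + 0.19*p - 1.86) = 1.2035*p^4 - 6.4189*p^3 - 7.1023*p^2 + 2.6147*p + 2.8086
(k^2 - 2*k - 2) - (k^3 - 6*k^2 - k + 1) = -k^3 + 7*k^2 - k - 3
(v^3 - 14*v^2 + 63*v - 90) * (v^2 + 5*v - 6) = v^5 - 9*v^4 - 13*v^3 + 309*v^2 - 828*v + 540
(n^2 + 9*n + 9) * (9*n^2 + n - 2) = 9*n^4 + 82*n^3 + 88*n^2 - 9*n - 18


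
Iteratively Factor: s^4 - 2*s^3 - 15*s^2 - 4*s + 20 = (s + 2)*(s^3 - 4*s^2 - 7*s + 10) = (s - 5)*(s + 2)*(s^2 + s - 2) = (s - 5)*(s + 2)^2*(s - 1)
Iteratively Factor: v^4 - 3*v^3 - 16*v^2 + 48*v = (v - 3)*(v^3 - 16*v) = v*(v - 3)*(v^2 - 16) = v*(v - 4)*(v - 3)*(v + 4)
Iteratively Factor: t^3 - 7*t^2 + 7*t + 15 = (t - 3)*(t^2 - 4*t - 5) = (t - 5)*(t - 3)*(t + 1)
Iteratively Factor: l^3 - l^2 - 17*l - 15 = (l + 3)*(l^2 - 4*l - 5) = (l + 1)*(l + 3)*(l - 5)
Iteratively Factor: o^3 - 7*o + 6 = (o - 2)*(o^2 + 2*o - 3) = (o - 2)*(o + 3)*(o - 1)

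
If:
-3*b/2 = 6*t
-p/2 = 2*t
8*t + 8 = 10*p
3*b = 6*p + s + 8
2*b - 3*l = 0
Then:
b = 2/3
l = 4/9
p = 2/3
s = -10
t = -1/6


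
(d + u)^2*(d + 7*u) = d^3 + 9*d^2*u + 15*d*u^2 + 7*u^3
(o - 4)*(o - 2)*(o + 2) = o^3 - 4*o^2 - 4*o + 16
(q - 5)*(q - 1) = q^2 - 6*q + 5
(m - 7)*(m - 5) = m^2 - 12*m + 35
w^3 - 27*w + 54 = (w - 3)^2*(w + 6)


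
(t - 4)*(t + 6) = t^2 + 2*t - 24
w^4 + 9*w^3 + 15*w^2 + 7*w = w*(w + 1)^2*(w + 7)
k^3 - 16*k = k*(k - 4)*(k + 4)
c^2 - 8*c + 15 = (c - 5)*(c - 3)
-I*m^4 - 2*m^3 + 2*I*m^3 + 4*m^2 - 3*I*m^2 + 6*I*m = m*(m - 2)*(m - 3*I)*(-I*m + 1)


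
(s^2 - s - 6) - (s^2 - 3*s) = 2*s - 6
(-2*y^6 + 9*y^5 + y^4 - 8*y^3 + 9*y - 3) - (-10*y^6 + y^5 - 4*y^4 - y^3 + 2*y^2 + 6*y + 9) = 8*y^6 + 8*y^5 + 5*y^4 - 7*y^3 - 2*y^2 + 3*y - 12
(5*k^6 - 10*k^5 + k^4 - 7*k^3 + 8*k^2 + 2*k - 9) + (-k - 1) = 5*k^6 - 10*k^5 + k^4 - 7*k^3 + 8*k^2 + k - 10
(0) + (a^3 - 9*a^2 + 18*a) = a^3 - 9*a^2 + 18*a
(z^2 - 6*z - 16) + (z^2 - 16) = 2*z^2 - 6*z - 32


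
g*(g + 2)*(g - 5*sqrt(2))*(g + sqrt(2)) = g^4 - 4*sqrt(2)*g^3 + 2*g^3 - 8*sqrt(2)*g^2 - 10*g^2 - 20*g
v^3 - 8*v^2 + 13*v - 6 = (v - 6)*(v - 1)^2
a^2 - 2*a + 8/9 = (a - 4/3)*(a - 2/3)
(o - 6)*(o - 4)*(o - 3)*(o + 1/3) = o^4 - 38*o^3/3 + 149*o^2/3 - 54*o - 24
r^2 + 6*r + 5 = (r + 1)*(r + 5)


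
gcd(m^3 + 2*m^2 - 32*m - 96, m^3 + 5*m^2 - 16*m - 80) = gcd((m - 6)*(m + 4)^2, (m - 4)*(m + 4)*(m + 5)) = m + 4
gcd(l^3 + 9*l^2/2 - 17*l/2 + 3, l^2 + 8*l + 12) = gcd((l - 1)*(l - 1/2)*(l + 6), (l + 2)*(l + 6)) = l + 6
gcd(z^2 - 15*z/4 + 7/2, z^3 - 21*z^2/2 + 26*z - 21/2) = 1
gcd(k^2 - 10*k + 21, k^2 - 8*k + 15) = k - 3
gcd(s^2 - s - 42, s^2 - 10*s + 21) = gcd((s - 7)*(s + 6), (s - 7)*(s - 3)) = s - 7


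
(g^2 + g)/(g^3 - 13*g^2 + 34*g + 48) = g/(g^2 - 14*g + 48)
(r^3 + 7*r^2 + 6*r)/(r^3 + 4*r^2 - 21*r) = (r^2 + 7*r + 6)/(r^2 + 4*r - 21)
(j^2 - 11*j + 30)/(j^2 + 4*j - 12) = (j^2 - 11*j + 30)/(j^2 + 4*j - 12)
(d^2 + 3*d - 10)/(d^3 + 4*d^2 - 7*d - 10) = 1/(d + 1)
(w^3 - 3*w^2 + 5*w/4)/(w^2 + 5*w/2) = (4*w^2 - 12*w + 5)/(2*(2*w + 5))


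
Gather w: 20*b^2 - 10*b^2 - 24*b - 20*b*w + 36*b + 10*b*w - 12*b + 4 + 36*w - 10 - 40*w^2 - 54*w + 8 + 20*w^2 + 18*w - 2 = 10*b^2 - 10*b*w - 20*w^2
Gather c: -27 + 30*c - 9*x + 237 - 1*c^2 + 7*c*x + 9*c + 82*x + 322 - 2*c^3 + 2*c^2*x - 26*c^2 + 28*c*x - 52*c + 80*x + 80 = -2*c^3 + c^2*(2*x - 27) + c*(35*x - 13) + 153*x + 612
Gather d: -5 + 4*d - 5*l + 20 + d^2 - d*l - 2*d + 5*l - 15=d^2 + d*(2 - l)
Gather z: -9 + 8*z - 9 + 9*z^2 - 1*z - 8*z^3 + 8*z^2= -8*z^3 + 17*z^2 + 7*z - 18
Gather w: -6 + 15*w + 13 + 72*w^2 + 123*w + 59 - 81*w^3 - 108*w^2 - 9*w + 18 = -81*w^3 - 36*w^2 + 129*w + 84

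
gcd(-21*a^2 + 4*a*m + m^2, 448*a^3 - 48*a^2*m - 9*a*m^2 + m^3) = 7*a + m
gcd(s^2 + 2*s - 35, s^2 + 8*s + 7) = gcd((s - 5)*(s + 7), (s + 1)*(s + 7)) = s + 7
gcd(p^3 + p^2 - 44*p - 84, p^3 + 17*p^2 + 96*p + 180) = p + 6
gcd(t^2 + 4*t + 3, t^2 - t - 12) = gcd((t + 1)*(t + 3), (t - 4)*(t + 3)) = t + 3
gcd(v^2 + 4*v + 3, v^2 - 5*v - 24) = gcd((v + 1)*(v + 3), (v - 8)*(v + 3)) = v + 3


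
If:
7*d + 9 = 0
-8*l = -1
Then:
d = -9/7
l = 1/8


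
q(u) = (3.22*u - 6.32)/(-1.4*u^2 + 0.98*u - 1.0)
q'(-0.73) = 3.02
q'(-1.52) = 1.23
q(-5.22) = 0.52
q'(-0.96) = 2.31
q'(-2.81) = 0.40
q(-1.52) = 1.96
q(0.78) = 3.50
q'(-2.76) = 0.42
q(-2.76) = 1.06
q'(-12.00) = 0.02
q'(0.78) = -6.84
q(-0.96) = 2.91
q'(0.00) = 2.97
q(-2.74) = 1.07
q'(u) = (2.8*u - 0.98)*(3.22*u - 6.32)/(-1.4*u^2 + 0.98*u - 1.0)^2 + 3.22/(-1.4*u^2 + 0.98*u - 1.0) = (4.508*u^2 - 17.696*u + 2.9736)/(1.96*u^4 - 2.744*u^3 + 3.7604*u^2 - 1.96*u + 1.0)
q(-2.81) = 1.04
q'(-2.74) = 0.42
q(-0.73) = 3.52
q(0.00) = 6.32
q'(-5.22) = 0.11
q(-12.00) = 0.21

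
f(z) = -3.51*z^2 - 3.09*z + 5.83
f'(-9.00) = 60.09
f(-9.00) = -250.67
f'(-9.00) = 60.09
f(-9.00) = -250.67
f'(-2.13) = 11.86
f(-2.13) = -3.51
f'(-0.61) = 1.19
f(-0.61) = 6.41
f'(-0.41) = -0.21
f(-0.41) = 6.51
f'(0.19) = -4.42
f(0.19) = 5.12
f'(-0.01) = -3.02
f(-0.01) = 5.86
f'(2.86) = -23.17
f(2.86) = -31.72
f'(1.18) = -11.37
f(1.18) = -2.70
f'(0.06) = -3.51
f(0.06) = 5.63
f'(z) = -7.02*z - 3.09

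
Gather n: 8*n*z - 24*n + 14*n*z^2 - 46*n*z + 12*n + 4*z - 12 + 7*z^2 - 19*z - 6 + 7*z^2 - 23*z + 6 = n*(14*z^2 - 38*z - 12) + 14*z^2 - 38*z - 12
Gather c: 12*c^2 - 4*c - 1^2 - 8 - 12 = 12*c^2 - 4*c - 21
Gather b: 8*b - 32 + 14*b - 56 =22*b - 88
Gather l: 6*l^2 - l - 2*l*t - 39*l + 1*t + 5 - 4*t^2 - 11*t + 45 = 6*l^2 + l*(-2*t - 40) - 4*t^2 - 10*t + 50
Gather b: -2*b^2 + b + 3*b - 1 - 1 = -2*b^2 + 4*b - 2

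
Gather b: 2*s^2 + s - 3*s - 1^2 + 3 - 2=2*s^2 - 2*s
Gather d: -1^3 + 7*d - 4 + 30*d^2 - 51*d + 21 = 30*d^2 - 44*d + 16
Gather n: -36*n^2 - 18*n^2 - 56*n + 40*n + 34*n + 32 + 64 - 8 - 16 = -54*n^2 + 18*n + 72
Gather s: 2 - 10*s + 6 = 8 - 10*s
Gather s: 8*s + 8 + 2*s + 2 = 10*s + 10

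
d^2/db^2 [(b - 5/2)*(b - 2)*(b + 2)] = 6*b - 5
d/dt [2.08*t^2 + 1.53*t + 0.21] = 4.16*t + 1.53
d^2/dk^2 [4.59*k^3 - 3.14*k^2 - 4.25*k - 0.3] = 27.54*k - 6.28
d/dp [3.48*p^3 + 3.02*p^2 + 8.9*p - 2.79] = 10.44*p^2 + 6.04*p + 8.9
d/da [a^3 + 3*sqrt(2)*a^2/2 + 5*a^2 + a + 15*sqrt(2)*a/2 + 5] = 3*a^2 + 3*sqrt(2)*a + 10*a + 1 + 15*sqrt(2)/2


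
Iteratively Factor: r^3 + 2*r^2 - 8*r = (r - 2)*(r^2 + 4*r) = r*(r - 2)*(r + 4)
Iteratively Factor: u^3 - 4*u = (u)*(u^2 - 4) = u*(u + 2)*(u - 2)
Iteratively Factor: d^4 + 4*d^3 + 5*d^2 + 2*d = (d + 1)*(d^3 + 3*d^2 + 2*d) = (d + 1)*(d + 2)*(d^2 + d) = (d + 1)^2*(d + 2)*(d)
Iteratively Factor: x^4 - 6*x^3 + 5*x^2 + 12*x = (x)*(x^3 - 6*x^2 + 5*x + 12) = x*(x - 4)*(x^2 - 2*x - 3) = x*(x - 4)*(x + 1)*(x - 3)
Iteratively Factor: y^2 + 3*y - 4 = (y - 1)*(y + 4)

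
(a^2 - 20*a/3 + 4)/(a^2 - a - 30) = (a - 2/3)/(a + 5)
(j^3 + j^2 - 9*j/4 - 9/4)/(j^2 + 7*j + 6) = (j^2 - 9/4)/(j + 6)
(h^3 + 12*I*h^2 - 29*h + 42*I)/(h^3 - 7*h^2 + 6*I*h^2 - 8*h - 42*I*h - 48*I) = (h^2 + 6*I*h + 7)/(h^2 - 7*h - 8)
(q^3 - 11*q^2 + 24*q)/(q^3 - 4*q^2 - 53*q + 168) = q/(q + 7)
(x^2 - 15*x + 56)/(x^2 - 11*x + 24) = (x - 7)/(x - 3)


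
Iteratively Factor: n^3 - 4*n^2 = (n - 4)*(n^2) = n*(n - 4)*(n)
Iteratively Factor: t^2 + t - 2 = (t + 2)*(t - 1)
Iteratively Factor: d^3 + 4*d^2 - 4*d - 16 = (d + 4)*(d^2 - 4) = (d + 2)*(d + 4)*(d - 2)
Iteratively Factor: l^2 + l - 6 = (l - 2)*(l + 3)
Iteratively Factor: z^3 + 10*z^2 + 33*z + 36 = (z + 3)*(z^2 + 7*z + 12) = (z + 3)*(z + 4)*(z + 3)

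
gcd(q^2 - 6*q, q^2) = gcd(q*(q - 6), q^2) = q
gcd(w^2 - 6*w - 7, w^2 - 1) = w + 1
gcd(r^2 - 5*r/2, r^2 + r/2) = r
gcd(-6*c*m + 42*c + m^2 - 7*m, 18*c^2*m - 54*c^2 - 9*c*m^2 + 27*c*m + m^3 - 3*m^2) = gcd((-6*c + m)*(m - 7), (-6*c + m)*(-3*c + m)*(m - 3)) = 6*c - m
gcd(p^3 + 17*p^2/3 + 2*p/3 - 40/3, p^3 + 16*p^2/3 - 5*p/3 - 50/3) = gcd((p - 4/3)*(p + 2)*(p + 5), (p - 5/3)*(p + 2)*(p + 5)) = p^2 + 7*p + 10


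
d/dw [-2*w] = -2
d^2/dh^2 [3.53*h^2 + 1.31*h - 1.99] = 7.06000000000000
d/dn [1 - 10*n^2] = -20*n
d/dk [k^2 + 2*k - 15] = 2*k + 2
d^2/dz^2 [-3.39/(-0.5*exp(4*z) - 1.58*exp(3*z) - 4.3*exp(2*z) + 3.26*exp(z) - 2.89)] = ((-27.12*exp(3*z) - 48.2058*exp(2*z) - 58.308*exp(z) + 11.0514)*(0.5*exp(4*z) + 1.58*exp(3*z) + 4.3*exp(2*z) - 3.26*exp(z) + 2.89) + 3.39*(2.0*exp(3*z) + 4.74*exp(2*z) + 8.6*exp(z) - 3.26)*(4.0*exp(3*z) + 9.48*exp(2*z) + 17.2*exp(z) - 6.52)*exp(z))*exp(z)/(0.5*exp(4*z) + 1.58*exp(3*z) + 4.3*exp(2*z) - 3.26*exp(z) + 2.89)^3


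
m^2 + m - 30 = (m - 5)*(m + 6)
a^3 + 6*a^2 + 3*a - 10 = (a - 1)*(a + 2)*(a + 5)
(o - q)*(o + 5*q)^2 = o^3 + 9*o^2*q + 15*o*q^2 - 25*q^3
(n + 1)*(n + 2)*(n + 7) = n^3 + 10*n^2 + 23*n + 14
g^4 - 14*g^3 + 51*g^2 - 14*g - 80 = (g - 8)*(g - 5)*(g - 2)*(g + 1)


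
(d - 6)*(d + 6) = d^2 - 36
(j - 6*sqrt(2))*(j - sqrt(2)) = j^2 - 7*sqrt(2)*j + 12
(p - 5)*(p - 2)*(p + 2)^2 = p^4 - 3*p^3 - 14*p^2 + 12*p + 40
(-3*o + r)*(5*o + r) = -15*o^2 + 2*o*r + r^2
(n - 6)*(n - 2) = n^2 - 8*n + 12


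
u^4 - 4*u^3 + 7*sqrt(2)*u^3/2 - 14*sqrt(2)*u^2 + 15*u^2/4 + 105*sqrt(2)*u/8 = u*(u - 5/2)*(u - 3/2)*(u + 7*sqrt(2)/2)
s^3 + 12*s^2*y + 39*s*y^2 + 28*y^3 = (s + y)*(s + 4*y)*(s + 7*y)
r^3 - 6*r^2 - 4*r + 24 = (r - 6)*(r - 2)*(r + 2)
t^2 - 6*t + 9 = (t - 3)^2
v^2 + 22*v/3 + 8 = (v + 4/3)*(v + 6)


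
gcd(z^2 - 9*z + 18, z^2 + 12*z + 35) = 1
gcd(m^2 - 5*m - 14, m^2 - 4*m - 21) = m - 7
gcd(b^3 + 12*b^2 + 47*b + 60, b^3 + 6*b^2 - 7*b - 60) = b^2 + 9*b + 20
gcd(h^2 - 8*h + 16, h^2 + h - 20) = h - 4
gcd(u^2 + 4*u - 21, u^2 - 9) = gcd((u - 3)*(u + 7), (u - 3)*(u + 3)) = u - 3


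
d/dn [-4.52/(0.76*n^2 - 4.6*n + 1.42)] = (6.8704*n - 20.792)/(0.76*n^2 - 4.6*n + 1.42)^2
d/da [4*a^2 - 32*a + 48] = 8*a - 32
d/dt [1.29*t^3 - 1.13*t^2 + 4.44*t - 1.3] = 3.87*t^2 - 2.26*t + 4.44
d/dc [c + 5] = 1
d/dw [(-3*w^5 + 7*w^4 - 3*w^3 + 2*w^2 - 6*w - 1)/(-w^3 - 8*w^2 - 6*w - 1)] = w*(6*w^6 + 65*w^5 - 40*w^4 - 85*w^3 - 4*w^2 - 54*w - 20)/(w^6 + 16*w^5 + 76*w^4 + 98*w^3 + 52*w^2 + 12*w + 1)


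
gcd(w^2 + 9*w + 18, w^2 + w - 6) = w + 3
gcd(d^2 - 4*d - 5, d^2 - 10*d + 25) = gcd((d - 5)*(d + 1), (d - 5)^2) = d - 5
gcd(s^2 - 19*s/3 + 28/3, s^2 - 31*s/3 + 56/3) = s - 7/3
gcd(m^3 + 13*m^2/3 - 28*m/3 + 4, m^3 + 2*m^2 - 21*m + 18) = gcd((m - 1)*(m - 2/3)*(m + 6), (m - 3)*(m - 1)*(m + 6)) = m^2 + 5*m - 6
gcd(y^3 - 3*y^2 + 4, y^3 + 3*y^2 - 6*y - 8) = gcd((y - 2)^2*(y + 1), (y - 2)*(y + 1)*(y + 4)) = y^2 - y - 2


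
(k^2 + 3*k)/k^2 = (k + 3)/k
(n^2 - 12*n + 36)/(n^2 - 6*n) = (n - 6)/n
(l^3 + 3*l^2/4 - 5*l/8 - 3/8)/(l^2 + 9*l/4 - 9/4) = (2*l^2 + 3*l + 1)/(2*(l + 3))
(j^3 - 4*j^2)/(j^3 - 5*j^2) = (j - 4)/(j - 5)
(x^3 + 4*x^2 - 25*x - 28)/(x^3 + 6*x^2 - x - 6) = (x^2 + 3*x - 28)/(x^2 + 5*x - 6)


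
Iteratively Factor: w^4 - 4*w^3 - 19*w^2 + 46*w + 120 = (w - 5)*(w^3 + w^2 - 14*w - 24) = (w - 5)*(w + 2)*(w^2 - w - 12) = (w - 5)*(w - 4)*(w + 2)*(w + 3)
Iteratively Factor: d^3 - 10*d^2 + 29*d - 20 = (d - 5)*(d^2 - 5*d + 4) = (d - 5)*(d - 1)*(d - 4)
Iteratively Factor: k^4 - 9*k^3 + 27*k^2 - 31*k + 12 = (k - 1)*(k^3 - 8*k^2 + 19*k - 12) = (k - 4)*(k - 1)*(k^2 - 4*k + 3) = (k - 4)*(k - 3)*(k - 1)*(k - 1)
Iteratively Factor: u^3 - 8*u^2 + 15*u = (u - 5)*(u^2 - 3*u) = u*(u - 5)*(u - 3)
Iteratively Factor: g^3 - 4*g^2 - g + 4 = (g + 1)*(g^2 - 5*g + 4) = (g - 1)*(g + 1)*(g - 4)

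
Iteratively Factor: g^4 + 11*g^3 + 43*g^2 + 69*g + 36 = (g + 3)*(g^3 + 8*g^2 + 19*g + 12) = (g + 3)^2*(g^2 + 5*g + 4) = (g + 3)^2*(g + 4)*(g + 1)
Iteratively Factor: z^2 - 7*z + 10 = (z - 5)*(z - 2)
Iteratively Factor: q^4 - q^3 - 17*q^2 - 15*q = (q - 5)*(q^3 + 4*q^2 + 3*q) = (q - 5)*(q + 1)*(q^2 + 3*q) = (q - 5)*(q + 1)*(q + 3)*(q)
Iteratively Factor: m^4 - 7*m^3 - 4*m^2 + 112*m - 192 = (m - 4)*(m^3 - 3*m^2 - 16*m + 48) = (m - 4)^2*(m^2 + m - 12) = (m - 4)^2*(m - 3)*(m + 4)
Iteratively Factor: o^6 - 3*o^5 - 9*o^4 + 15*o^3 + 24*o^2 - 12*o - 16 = (o + 1)*(o^5 - 4*o^4 - 5*o^3 + 20*o^2 + 4*o - 16) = (o - 2)*(o + 1)*(o^4 - 2*o^3 - 9*o^2 + 2*o + 8) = (o - 4)*(o - 2)*(o + 1)*(o^3 + 2*o^2 - o - 2) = (o - 4)*(o - 2)*(o + 1)*(o + 2)*(o^2 - 1) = (o - 4)*(o - 2)*(o + 1)^2*(o + 2)*(o - 1)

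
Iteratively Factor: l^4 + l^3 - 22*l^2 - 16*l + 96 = (l + 3)*(l^3 - 2*l^2 - 16*l + 32) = (l - 2)*(l + 3)*(l^2 - 16) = (l - 4)*(l - 2)*(l + 3)*(l + 4)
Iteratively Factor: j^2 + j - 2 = (j - 1)*(j + 2)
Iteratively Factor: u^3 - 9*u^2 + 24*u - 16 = (u - 1)*(u^2 - 8*u + 16) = (u - 4)*(u - 1)*(u - 4)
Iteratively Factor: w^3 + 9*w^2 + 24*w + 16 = (w + 4)*(w^2 + 5*w + 4) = (w + 4)^2*(w + 1)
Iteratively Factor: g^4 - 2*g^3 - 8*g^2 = (g)*(g^3 - 2*g^2 - 8*g) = g*(g - 4)*(g^2 + 2*g) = g*(g - 4)*(g + 2)*(g)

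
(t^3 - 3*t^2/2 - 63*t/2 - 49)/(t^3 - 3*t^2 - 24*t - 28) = (t + 7/2)/(t + 2)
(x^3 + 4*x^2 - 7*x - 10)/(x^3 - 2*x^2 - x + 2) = (x + 5)/(x - 1)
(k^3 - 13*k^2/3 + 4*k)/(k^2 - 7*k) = (k^2 - 13*k/3 + 4)/(k - 7)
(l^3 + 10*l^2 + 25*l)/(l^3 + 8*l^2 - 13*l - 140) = l*(l + 5)/(l^2 + 3*l - 28)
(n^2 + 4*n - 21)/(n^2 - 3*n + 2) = (n^2 + 4*n - 21)/(n^2 - 3*n + 2)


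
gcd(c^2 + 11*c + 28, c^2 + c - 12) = c + 4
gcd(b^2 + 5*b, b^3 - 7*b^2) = b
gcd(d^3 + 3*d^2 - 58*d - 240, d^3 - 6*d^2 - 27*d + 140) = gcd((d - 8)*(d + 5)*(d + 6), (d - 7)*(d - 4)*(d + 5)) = d + 5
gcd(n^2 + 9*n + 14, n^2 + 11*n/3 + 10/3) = n + 2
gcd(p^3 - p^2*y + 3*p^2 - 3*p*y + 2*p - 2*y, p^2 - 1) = p + 1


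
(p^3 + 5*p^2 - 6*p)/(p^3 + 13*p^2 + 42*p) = (p - 1)/(p + 7)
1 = 1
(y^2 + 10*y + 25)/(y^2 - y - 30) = (y + 5)/(y - 6)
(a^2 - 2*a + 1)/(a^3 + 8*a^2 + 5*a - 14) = (a - 1)/(a^2 + 9*a + 14)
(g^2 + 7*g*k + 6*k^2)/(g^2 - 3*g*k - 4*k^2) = (g + 6*k)/(g - 4*k)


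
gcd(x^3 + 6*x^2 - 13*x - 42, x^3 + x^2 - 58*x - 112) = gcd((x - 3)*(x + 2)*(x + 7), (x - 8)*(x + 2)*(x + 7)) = x^2 + 9*x + 14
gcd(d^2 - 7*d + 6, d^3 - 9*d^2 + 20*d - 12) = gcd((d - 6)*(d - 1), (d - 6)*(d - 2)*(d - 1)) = d^2 - 7*d + 6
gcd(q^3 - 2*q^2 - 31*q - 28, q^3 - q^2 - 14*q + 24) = q + 4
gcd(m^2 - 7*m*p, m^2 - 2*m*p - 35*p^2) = -m + 7*p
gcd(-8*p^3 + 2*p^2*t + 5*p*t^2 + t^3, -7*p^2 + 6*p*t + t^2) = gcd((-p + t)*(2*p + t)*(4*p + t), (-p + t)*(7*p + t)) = p - t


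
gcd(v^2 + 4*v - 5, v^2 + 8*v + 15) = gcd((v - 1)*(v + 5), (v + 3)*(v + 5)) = v + 5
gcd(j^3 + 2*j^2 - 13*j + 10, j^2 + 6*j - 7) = j - 1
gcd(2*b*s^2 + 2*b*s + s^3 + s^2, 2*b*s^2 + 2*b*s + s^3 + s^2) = 2*b*s^2 + 2*b*s + s^3 + s^2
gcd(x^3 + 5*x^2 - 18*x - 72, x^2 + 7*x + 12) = x + 3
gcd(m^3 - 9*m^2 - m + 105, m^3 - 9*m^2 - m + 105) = m^3 - 9*m^2 - m + 105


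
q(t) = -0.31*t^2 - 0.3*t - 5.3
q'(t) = -0.62*t - 0.3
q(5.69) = -17.04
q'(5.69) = -3.83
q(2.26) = -7.56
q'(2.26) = -1.70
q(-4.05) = -9.17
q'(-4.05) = 2.21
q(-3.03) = -7.24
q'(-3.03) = 1.58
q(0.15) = -5.35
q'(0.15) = -0.39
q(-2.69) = -6.74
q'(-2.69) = 1.37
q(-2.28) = -6.23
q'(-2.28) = 1.11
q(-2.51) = -6.50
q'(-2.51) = 1.26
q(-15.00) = -70.55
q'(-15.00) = 9.00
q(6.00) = -18.26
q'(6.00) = -4.02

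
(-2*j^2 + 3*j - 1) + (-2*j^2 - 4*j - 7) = -4*j^2 - j - 8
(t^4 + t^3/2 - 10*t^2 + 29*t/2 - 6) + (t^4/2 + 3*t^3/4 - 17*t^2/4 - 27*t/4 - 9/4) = 3*t^4/2 + 5*t^3/4 - 57*t^2/4 + 31*t/4 - 33/4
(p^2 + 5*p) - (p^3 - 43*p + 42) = -p^3 + p^2 + 48*p - 42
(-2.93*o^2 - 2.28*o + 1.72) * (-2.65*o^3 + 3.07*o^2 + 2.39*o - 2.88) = 7.7645*o^5 - 2.9531*o^4 - 18.5603*o^3 + 8.2696*o^2 + 10.6772*o - 4.9536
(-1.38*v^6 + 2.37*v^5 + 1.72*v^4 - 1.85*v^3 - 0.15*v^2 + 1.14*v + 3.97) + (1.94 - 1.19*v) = -1.38*v^6 + 2.37*v^5 + 1.72*v^4 - 1.85*v^3 - 0.15*v^2 - 0.05*v + 5.91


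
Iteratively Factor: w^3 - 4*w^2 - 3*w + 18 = (w - 3)*(w^2 - w - 6) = (w - 3)^2*(w + 2)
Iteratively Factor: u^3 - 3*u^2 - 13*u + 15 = (u + 3)*(u^2 - 6*u + 5) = (u - 5)*(u + 3)*(u - 1)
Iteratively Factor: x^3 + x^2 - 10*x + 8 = (x - 1)*(x^2 + 2*x - 8) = (x - 1)*(x + 4)*(x - 2)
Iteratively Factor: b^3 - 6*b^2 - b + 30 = (b - 5)*(b^2 - b - 6) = (b - 5)*(b + 2)*(b - 3)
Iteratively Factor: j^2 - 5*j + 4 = (j - 1)*(j - 4)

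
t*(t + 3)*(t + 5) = t^3 + 8*t^2 + 15*t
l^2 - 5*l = l*(l - 5)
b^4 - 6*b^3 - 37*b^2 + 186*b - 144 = (b - 8)*(b - 3)*(b - 1)*(b + 6)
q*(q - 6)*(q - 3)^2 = q^4 - 12*q^3 + 45*q^2 - 54*q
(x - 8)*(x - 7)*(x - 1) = x^3 - 16*x^2 + 71*x - 56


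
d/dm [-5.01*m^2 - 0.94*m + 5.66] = -10.02*m - 0.94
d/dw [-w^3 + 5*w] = 5 - 3*w^2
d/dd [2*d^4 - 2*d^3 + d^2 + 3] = 2*d*(4*d^2 - 3*d + 1)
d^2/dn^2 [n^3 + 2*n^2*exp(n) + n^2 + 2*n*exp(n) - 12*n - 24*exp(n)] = 2*n^2*exp(n) + 10*n*exp(n) + 6*n - 16*exp(n) + 2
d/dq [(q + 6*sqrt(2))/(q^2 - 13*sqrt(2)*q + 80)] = (-q^2 - 12*sqrt(2)*q + 236)/(q^4 - 26*sqrt(2)*q^3 + 498*q^2 - 2080*sqrt(2)*q + 6400)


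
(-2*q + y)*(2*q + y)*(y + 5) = -4*q^2*y - 20*q^2 + y^3 + 5*y^2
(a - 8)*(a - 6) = a^2 - 14*a + 48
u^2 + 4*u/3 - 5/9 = (u - 1/3)*(u + 5/3)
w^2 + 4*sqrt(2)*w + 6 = (w + sqrt(2))*(w + 3*sqrt(2))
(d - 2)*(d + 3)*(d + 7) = d^3 + 8*d^2 + d - 42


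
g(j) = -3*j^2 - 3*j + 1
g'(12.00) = -75.00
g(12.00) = -467.00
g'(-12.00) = 69.00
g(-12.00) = -395.00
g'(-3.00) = 15.00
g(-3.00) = -17.00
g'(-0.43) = -0.42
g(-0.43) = 1.74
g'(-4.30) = 22.80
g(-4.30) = -41.57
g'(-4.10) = 21.60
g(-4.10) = -37.13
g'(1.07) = -9.42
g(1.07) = -5.64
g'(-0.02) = -2.88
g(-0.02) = 1.06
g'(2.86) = -20.16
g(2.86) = -32.12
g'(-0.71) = 1.26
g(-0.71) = 1.62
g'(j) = -6*j - 3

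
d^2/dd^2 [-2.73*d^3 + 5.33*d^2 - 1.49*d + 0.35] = 10.66 - 16.38*d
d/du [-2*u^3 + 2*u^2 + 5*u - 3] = -6*u^2 + 4*u + 5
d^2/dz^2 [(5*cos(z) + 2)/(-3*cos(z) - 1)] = (3*cos(z)^2 - cos(z) - 6)/(3*cos(z) + 1)^3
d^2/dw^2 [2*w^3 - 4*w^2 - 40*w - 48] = 12*w - 8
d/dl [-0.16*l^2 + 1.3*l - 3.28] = 1.3 - 0.32*l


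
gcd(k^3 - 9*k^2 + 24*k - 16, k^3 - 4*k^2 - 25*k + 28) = k - 1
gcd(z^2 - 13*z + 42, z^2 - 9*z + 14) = z - 7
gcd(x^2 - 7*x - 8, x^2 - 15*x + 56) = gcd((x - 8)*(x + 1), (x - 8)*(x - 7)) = x - 8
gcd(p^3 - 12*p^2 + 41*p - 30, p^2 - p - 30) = p - 6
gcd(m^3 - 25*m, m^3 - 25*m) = m^3 - 25*m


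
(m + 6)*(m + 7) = m^2 + 13*m + 42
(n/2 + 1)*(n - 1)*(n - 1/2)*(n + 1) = n^4/2 + 3*n^3/4 - n^2 - 3*n/4 + 1/2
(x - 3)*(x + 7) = x^2 + 4*x - 21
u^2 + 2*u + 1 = (u + 1)^2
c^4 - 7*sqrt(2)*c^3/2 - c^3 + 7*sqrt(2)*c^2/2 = c^2*(c - 1)*(c - 7*sqrt(2)/2)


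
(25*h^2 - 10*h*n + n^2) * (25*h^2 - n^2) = 625*h^4 - 250*h^3*n + 10*h*n^3 - n^4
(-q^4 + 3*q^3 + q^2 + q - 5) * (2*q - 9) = -2*q^5 + 15*q^4 - 25*q^3 - 7*q^2 - 19*q + 45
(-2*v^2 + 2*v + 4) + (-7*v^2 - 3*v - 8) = -9*v^2 - v - 4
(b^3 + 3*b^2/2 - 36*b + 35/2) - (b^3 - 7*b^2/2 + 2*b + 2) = 5*b^2 - 38*b + 31/2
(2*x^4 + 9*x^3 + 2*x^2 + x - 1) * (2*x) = 4*x^5 + 18*x^4 + 4*x^3 + 2*x^2 - 2*x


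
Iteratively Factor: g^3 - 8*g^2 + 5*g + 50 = (g - 5)*(g^2 - 3*g - 10) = (g - 5)*(g + 2)*(g - 5)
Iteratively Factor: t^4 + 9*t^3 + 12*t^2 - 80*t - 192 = (t - 3)*(t^3 + 12*t^2 + 48*t + 64) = (t - 3)*(t + 4)*(t^2 + 8*t + 16) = (t - 3)*(t + 4)^2*(t + 4)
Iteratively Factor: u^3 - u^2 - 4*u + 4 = (u - 2)*(u^2 + u - 2) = (u - 2)*(u + 2)*(u - 1)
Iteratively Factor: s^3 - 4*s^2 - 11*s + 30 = (s - 5)*(s^2 + s - 6) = (s - 5)*(s - 2)*(s + 3)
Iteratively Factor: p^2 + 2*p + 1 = (p + 1)*(p + 1)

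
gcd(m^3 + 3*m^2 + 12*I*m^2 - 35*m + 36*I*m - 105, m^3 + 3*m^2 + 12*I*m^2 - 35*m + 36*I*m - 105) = m^3 + m^2*(3 + 12*I) + m*(-35 + 36*I) - 105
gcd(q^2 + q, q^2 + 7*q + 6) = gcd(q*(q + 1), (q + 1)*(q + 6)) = q + 1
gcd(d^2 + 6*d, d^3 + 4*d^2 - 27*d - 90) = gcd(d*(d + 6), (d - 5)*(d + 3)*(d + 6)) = d + 6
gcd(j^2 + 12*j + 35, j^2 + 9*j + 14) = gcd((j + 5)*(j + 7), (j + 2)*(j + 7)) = j + 7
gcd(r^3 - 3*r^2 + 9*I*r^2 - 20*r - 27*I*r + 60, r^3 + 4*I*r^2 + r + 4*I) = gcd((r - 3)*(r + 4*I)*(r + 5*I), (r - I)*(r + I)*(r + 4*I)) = r + 4*I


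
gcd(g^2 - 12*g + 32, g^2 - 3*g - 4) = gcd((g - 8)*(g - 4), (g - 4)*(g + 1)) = g - 4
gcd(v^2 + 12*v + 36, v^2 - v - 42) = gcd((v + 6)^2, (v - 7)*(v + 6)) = v + 6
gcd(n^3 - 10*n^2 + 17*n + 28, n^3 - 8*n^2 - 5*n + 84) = n^2 - 11*n + 28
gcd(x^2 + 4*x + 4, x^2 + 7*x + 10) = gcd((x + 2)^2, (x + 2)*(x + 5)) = x + 2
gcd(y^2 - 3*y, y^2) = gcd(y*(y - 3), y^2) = y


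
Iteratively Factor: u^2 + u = (u + 1)*(u)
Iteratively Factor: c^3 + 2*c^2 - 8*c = (c - 2)*(c^2 + 4*c) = (c - 2)*(c + 4)*(c)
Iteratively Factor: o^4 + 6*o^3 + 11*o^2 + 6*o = (o + 2)*(o^3 + 4*o^2 + 3*o) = (o + 1)*(o + 2)*(o^2 + 3*o) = o*(o + 1)*(o + 2)*(o + 3)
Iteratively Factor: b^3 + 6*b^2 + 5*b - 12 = (b + 3)*(b^2 + 3*b - 4) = (b + 3)*(b + 4)*(b - 1)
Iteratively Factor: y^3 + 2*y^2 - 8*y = (y - 2)*(y^2 + 4*y) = y*(y - 2)*(y + 4)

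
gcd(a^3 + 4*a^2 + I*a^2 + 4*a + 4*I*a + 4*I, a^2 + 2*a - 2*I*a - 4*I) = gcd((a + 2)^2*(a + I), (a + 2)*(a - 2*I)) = a + 2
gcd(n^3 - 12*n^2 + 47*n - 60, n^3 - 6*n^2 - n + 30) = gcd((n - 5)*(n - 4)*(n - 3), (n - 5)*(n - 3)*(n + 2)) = n^2 - 8*n + 15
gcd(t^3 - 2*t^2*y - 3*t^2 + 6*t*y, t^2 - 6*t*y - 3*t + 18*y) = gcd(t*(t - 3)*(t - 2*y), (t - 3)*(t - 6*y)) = t - 3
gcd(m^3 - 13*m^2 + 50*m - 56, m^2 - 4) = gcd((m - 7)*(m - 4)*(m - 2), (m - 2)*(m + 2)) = m - 2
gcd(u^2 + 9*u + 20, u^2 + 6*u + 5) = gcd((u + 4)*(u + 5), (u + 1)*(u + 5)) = u + 5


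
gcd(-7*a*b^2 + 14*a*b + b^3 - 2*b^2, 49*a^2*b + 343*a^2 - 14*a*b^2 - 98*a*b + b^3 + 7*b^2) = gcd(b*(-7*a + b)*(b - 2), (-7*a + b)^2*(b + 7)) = 7*a - b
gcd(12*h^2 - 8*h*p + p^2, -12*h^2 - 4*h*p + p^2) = -6*h + p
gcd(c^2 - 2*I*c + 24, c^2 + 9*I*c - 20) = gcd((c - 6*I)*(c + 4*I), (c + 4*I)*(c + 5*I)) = c + 4*I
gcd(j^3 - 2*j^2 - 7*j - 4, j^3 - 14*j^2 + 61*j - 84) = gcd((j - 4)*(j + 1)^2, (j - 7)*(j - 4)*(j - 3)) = j - 4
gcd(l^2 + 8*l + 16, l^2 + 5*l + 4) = l + 4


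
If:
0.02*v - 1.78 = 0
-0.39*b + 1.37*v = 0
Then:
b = 312.64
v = 89.00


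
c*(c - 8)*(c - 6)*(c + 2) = c^4 - 12*c^3 + 20*c^2 + 96*c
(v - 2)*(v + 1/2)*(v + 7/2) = v^3 + 2*v^2 - 25*v/4 - 7/2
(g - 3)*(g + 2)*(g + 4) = g^3 + 3*g^2 - 10*g - 24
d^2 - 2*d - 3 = (d - 3)*(d + 1)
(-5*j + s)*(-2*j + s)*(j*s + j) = 10*j^3*s + 10*j^3 - 7*j^2*s^2 - 7*j^2*s + j*s^3 + j*s^2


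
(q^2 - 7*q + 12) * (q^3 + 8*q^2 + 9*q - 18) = q^5 + q^4 - 35*q^3 + 15*q^2 + 234*q - 216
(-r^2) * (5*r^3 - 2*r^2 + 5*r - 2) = -5*r^5 + 2*r^4 - 5*r^3 + 2*r^2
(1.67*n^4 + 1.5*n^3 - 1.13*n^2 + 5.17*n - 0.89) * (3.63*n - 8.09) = 6.0621*n^5 - 8.0653*n^4 - 16.2369*n^3 + 27.9088*n^2 - 45.056*n + 7.2001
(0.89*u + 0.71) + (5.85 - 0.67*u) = 0.22*u + 6.56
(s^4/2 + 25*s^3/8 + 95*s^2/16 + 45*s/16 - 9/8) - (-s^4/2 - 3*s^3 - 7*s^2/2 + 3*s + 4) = s^4 + 49*s^3/8 + 151*s^2/16 - 3*s/16 - 41/8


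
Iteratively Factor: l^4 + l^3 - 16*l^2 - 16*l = (l + 4)*(l^3 - 3*l^2 - 4*l) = (l + 1)*(l + 4)*(l^2 - 4*l) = l*(l + 1)*(l + 4)*(l - 4)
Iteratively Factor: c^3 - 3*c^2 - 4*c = (c - 4)*(c^2 + c) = (c - 4)*(c + 1)*(c)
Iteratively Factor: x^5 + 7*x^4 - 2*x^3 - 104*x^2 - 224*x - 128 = (x + 4)*(x^4 + 3*x^3 - 14*x^2 - 48*x - 32) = (x + 4)^2*(x^3 - x^2 - 10*x - 8) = (x - 4)*(x + 4)^2*(x^2 + 3*x + 2) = (x - 4)*(x + 1)*(x + 4)^2*(x + 2)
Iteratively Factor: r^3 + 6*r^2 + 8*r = (r)*(r^2 + 6*r + 8) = r*(r + 2)*(r + 4)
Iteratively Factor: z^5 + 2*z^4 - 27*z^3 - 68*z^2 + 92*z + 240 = (z + 4)*(z^4 - 2*z^3 - 19*z^2 + 8*z + 60) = (z - 2)*(z + 4)*(z^3 - 19*z - 30) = (z - 2)*(z + 2)*(z + 4)*(z^2 - 2*z - 15) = (z - 5)*(z - 2)*(z + 2)*(z + 4)*(z + 3)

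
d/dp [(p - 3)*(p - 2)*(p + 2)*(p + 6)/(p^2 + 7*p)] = 2*(p^5 + 12*p^4 + 21*p^3 - 71*p^2 - 72*p - 252)/(p^2*(p^2 + 14*p + 49))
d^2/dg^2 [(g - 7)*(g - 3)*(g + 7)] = 6*g - 6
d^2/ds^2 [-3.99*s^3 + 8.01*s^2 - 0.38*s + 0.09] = 16.02 - 23.94*s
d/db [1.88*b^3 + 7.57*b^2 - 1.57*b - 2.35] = 5.64*b^2 + 15.14*b - 1.57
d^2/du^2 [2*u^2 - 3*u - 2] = 4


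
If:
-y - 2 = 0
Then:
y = -2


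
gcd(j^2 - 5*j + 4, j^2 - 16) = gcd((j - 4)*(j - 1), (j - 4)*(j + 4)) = j - 4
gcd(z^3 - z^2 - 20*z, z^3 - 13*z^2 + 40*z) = z^2 - 5*z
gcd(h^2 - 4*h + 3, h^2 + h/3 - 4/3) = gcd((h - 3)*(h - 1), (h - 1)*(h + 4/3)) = h - 1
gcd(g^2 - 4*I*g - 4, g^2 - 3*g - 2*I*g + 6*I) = g - 2*I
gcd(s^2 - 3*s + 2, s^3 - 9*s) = 1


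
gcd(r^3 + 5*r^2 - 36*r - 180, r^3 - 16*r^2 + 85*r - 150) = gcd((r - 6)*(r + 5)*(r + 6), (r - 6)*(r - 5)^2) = r - 6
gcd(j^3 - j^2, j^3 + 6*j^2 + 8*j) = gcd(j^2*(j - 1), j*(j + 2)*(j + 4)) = j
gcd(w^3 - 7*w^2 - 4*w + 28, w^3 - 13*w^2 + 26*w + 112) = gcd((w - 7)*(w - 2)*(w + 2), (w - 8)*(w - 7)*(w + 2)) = w^2 - 5*w - 14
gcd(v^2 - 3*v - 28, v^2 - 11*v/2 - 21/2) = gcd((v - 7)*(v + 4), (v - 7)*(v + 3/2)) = v - 7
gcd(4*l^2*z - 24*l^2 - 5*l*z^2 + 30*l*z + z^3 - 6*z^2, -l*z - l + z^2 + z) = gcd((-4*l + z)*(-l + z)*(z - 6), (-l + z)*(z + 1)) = -l + z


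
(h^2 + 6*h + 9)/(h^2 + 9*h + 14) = (h^2 + 6*h + 9)/(h^2 + 9*h + 14)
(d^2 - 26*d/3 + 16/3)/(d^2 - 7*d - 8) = (d - 2/3)/(d + 1)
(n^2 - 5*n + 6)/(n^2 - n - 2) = (n - 3)/(n + 1)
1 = 1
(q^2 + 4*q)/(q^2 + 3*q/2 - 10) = 2*q/(2*q - 5)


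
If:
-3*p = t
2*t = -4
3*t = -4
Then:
No Solution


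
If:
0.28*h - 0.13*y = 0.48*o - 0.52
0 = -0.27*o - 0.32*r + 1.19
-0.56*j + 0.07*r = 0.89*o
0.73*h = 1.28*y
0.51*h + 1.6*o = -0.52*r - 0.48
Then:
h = -3.64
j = 1.28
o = -0.48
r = 4.12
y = -2.08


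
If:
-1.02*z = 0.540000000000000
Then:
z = -0.53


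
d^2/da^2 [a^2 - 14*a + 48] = 2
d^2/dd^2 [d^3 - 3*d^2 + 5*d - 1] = 6*d - 6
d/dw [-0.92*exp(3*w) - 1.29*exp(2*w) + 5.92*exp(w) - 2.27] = (-2.76*exp(2*w) - 2.58*exp(w) + 5.92)*exp(w)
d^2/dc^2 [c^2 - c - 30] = 2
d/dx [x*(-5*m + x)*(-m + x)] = 5*m^2 - 12*m*x + 3*x^2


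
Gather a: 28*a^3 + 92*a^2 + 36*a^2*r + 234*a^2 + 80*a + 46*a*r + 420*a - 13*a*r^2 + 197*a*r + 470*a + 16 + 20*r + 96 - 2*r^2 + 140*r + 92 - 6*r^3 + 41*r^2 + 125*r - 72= 28*a^3 + a^2*(36*r + 326) + a*(-13*r^2 + 243*r + 970) - 6*r^3 + 39*r^2 + 285*r + 132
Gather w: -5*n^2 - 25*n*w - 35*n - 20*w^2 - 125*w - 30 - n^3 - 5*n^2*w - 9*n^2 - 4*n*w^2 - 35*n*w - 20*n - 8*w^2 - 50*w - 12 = -n^3 - 14*n^2 - 55*n + w^2*(-4*n - 28) + w*(-5*n^2 - 60*n - 175) - 42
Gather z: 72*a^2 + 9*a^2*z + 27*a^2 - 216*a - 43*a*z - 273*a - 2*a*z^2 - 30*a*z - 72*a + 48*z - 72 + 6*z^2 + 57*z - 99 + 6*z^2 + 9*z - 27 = 99*a^2 - 561*a + z^2*(12 - 2*a) + z*(9*a^2 - 73*a + 114) - 198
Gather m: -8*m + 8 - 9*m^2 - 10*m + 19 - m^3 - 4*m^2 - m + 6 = -m^3 - 13*m^2 - 19*m + 33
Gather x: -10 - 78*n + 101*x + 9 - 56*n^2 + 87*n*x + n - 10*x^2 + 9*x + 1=-56*n^2 - 77*n - 10*x^2 + x*(87*n + 110)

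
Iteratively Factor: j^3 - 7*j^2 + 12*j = (j - 4)*(j^2 - 3*j) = (j - 4)*(j - 3)*(j)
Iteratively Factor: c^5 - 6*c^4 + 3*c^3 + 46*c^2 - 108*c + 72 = (c - 2)*(c^4 - 4*c^3 - 5*c^2 + 36*c - 36) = (c - 2)^2*(c^3 - 2*c^2 - 9*c + 18) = (c - 2)^3*(c^2 - 9) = (c - 3)*(c - 2)^3*(c + 3)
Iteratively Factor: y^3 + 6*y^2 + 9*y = (y + 3)*(y^2 + 3*y) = (y + 3)^2*(y)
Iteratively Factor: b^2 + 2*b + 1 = (b + 1)*(b + 1)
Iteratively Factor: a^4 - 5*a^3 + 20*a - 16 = (a + 2)*(a^3 - 7*a^2 + 14*a - 8) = (a - 4)*(a + 2)*(a^2 - 3*a + 2) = (a - 4)*(a - 2)*(a + 2)*(a - 1)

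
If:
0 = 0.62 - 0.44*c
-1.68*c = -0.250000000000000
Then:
No Solution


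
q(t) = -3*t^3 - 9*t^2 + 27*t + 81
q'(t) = -9*t^2 - 18*t + 27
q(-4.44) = 46.28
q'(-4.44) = -70.50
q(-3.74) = 11.07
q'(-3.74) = -31.57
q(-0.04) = 79.91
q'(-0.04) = 27.71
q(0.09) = 83.35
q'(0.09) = 25.31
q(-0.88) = 52.31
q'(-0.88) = 35.87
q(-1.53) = 29.37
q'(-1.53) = 33.47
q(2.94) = 6.35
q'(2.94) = -103.71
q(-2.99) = 0.00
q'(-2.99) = 0.36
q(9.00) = -2592.00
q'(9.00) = -864.00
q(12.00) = -6075.00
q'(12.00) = -1485.00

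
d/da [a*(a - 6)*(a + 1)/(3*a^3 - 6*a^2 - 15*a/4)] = 4*(12*a^2 + 38*a - 23)/(3*(16*a^4 - 64*a^3 + 24*a^2 + 80*a + 25))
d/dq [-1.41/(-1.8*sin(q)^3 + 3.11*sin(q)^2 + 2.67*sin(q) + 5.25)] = (-7.614*sin(q)^2 + 8.7702*sin(q) + 3.7647)*cos(q)/(-1.8*sin(q)^3 + 3.11*sin(q)^2 + 2.67*sin(q) + 5.25)^2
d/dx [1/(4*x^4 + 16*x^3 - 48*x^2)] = (-x^2 - 3*x + 6)/(x^3*(x^2 + 4*x - 12)^2)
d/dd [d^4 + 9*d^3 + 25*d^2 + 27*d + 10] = 4*d^3 + 27*d^2 + 50*d + 27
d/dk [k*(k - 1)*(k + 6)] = 3*k^2 + 10*k - 6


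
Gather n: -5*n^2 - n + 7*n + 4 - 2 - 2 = -5*n^2 + 6*n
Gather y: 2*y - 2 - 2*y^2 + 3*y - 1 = -2*y^2 + 5*y - 3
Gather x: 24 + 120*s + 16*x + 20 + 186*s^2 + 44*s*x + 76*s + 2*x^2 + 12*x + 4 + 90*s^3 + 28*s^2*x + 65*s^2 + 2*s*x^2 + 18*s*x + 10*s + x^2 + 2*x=90*s^3 + 251*s^2 + 206*s + x^2*(2*s + 3) + x*(28*s^2 + 62*s + 30) + 48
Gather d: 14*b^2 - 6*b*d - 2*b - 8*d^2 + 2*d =14*b^2 - 2*b - 8*d^2 + d*(2 - 6*b)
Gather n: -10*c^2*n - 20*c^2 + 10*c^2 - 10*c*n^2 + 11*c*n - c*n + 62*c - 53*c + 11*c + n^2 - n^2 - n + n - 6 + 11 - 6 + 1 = -10*c^2 - 10*c*n^2 + 20*c + n*(-10*c^2 + 10*c)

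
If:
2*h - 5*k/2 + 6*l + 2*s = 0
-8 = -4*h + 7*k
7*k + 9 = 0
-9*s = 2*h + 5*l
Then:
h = -1/4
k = -9/7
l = -89/154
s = 29/77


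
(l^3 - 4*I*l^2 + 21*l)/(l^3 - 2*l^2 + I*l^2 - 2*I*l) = (l^2 - 4*I*l + 21)/(l^2 + l*(-2 + I) - 2*I)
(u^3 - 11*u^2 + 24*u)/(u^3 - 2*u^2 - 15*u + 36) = u*(u - 8)/(u^2 + u - 12)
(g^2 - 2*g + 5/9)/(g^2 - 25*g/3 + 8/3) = (g - 5/3)/(g - 8)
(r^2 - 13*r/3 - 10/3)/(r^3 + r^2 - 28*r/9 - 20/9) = 3*(r - 5)/(3*r^2 + r - 10)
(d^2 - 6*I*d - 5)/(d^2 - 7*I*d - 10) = (d - I)/(d - 2*I)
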